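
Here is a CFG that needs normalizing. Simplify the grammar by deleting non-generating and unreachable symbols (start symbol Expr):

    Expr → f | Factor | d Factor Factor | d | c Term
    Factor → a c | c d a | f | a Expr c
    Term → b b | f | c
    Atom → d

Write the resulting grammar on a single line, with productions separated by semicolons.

Expr → f | Factor | d Factor Factor | d | c Term; Factor → a c | c d a | f | a Expr c; Term → b b | f | c

Generating nonterminals: {Atom, Expr, Factor, Term}.
Reachable from Expr after that: {Expr, Factor, Term}.
Removed useless symbols: {Atom} and every production mentioning them.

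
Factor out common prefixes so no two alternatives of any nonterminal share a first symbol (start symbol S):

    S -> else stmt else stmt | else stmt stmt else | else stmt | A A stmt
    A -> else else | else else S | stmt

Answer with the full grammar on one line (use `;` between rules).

S has alternatives sharing prefix 'else stmt': factor to S → else stmt S' with S' → else stmt | stmt else | ε.
A has alternatives sharing prefix 'else else': factor to A → else else A' with A' → ε | S.

S -> A A stmt | else stmt S'; A -> stmt | else else A'; S' -> else stmt | stmt else | ε; A' -> ε | S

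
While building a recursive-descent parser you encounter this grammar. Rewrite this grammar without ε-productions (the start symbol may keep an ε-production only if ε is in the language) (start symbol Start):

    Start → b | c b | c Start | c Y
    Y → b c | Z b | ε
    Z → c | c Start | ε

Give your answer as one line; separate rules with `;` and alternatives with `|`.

Nullable set = {Y, Z}.
ε ∉ L(G), so no ε-production is kept.
Add the nullable-subset variants: Start → c Y gives c Y | c. Y → Z b gives Z b | b.

Start → b | c b | c Start | c Y | c; Y → b c | Z b | b; Z → c | c Start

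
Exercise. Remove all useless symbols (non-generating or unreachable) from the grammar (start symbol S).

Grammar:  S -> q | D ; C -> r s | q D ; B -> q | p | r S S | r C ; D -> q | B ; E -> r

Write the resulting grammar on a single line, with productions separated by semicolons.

S -> q | D; C -> r s | q D; B -> q | p | r S S | r C; D -> q | B

Generating nonterminals: {B, C, D, E, S}.
Reachable from S after that: {B, C, D, S}.
Removed useless symbols: {E} and every production mentioning them.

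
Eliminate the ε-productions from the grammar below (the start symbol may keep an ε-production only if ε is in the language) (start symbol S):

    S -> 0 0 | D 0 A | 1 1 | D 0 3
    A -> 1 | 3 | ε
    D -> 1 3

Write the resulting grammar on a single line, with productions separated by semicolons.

Nullable nonterminals: {A}.
ε ∉ L(G), so no ε-production is kept.
Expand every rule over subsets of its nullable positions: S → D 0 A gives D 0 A | D 0.

S -> 0 0 | D 0 A | D 0 | 1 1 | D 0 3; A -> 1 | 3; D -> 1 3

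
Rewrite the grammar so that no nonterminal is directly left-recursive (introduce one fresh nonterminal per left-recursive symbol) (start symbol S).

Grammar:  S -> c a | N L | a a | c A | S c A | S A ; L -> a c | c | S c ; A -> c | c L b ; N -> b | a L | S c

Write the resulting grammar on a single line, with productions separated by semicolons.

S -> c a S' | N L S' | a a S' | c A S'; L -> a c | c | S c; A -> c | c L b; N -> b | a L | S c; S' -> c A S' | A S' | ε

Left recursion appears on S.
For S: α = {c A, A}, β = {c a, N L, a a, c A}. Rewrite as S → β S' and S' → α S' | ε.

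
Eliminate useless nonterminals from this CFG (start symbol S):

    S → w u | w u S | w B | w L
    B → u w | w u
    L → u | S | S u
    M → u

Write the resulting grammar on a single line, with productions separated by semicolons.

Generating nonterminals: {B, L, M, S}.
Reachable from S after that: {B, L, S}.
Removed useless symbols: {M} and every production mentioning them.

S → w u | w u S | w B | w L; B → u w | w u; L → u | S | S u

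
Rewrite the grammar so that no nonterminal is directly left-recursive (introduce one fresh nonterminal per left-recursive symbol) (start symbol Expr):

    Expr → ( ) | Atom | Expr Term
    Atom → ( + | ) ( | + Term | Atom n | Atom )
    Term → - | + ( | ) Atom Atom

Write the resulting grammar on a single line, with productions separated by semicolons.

Directly left-recursive nonterminals: Expr, Atom.
For Expr: α = {Term}, β = {( ), Atom}. Rewrite as Expr → β Expr1 and Expr1 → α Expr1 | ε.
For Atom: α = {n, )}, β = {( +, ) (, + Term}. Rewrite as Atom → β Atom1 and Atom1 → α Atom1 | ε.

Expr → ( ) Expr1 | Atom Expr1; Atom → ( + Atom1 | ) ( Atom1 | + Term Atom1; Term → - | + ( | ) Atom Atom; Expr1 → Term Expr1 | ε; Atom1 → n Atom1 | ) Atom1 | ε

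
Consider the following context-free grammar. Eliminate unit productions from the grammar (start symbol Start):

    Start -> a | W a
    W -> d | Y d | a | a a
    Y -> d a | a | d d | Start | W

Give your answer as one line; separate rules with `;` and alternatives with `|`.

Unit pairs: Y ⇒* {Start, W}.
Replace each nonterminal's rules with the union of the non-unit rules of every nonterminal it unit-derives.

Start -> a | W a; W -> d | Y d | a | a a; Y -> a | W a | d | Y d | a a | d a | d d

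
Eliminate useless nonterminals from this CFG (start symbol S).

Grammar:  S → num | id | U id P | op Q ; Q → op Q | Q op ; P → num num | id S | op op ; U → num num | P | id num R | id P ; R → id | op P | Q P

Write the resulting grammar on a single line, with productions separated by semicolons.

Generating nonterminals: {P, R, S, U}.
Reachable from S after that: {P, R, S, U}.
Removed useless symbols: {Q} and every production mentioning them.

S → num | id | U id P; P → num num | id S | op op; U → num num | P | id num R | id P; R → id | op P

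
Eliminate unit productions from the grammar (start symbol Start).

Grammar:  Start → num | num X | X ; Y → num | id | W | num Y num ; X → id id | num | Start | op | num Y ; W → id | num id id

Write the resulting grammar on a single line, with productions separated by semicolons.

Start → num | num X | id id | op | num Y; Y → id | num id id | num | num Y num; X → num | num X | id id | op | num Y; W → id | num id id

Unit pairs: Start ⇒* {X}; X ⇒* {Start}; Y ⇒* {W}.
For each unit pair (A, B), copy every non-unit production of B to A, then drop all unit productions.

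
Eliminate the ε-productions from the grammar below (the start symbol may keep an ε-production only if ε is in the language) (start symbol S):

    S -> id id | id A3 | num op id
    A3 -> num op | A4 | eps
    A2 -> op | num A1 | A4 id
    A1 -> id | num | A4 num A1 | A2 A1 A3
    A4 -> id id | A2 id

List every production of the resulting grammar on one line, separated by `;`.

The nullable symbols are {A3}.
ε ∉ L(G), so no ε-production is kept.
Add the nullable-subset variants: S → id A3 gives id A3 | id. A1 → A2 A1 A3 gives A2 A1 A3 | A2 A1.

S -> id id | id A3 | id | num op id; A3 -> num op | A4; A2 -> op | num A1 | A4 id; A1 -> id | num | A4 num A1 | A2 A1 A3 | A2 A1; A4 -> id id | A2 id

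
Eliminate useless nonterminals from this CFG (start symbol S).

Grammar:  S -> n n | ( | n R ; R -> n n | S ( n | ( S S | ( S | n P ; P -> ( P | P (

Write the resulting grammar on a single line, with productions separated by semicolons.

S -> n n | ( | n R; R -> n n | S ( n | ( S S | ( S

Generating nonterminals: {R, S}.
Reachable from S after that: {R, S}.
Removed useless symbols: {P} and every production mentioning them.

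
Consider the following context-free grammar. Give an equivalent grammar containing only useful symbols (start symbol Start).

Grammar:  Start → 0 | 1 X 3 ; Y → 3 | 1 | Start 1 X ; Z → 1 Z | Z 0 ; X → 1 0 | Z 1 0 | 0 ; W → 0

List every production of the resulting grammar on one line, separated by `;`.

Generating nonterminals: {Start, W, X, Y}.
Reachable from Start after that: {Start, X}.
Removed useless symbols: {W, Y, Z} and every production mentioning them.

Start → 0 | 1 X 3; X → 1 0 | 0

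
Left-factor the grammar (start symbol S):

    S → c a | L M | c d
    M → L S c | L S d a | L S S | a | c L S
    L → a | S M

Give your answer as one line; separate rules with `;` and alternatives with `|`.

S has alternatives sharing prefix 'c': factor to S → c S' with S' → a | d.
M has alternatives sharing prefix 'L S': factor to M → L S M' with M' → c | d a | S.

S → L M | c S'; M → a | c L S | L S M'; L → a | S M; S' → a | d; M' → c | d a | S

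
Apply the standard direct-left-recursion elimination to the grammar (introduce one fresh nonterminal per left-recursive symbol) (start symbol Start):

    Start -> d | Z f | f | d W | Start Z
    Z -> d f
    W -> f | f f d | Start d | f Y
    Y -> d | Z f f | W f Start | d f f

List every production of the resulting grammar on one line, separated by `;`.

Directly left-recursive nonterminal: Start.
For Start: α = {Z}, β = {d, Z f, f, d W}. Rewrite as Start → β Start1 and Start1 → α Start1 | ε.

Start -> d Start1 | Z f Start1 | f Start1 | d W Start1; Z -> d f; W -> f | f f d | Start d | f Y; Y -> d | Z f f | W f Start | d f f; Start1 -> Z Start1 | eps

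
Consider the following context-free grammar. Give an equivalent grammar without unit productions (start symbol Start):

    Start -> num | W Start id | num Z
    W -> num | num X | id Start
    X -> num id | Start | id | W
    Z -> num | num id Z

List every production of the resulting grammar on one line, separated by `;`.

Unit pairs: X ⇒* {Start, W}.
For every A with A ⇒* B via unit rules, add B's non-unit alternatives to A; then delete every rule of the form X → Y.

Start -> num | W Start id | num Z; W -> num | num X | id Start; X -> num | W Start id | num Z | num id | id | num X | id Start; Z -> num | num id Z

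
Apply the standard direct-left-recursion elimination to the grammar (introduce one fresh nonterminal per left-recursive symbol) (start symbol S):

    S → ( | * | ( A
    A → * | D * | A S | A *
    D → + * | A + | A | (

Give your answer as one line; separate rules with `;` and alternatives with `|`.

A is directly left-recursive.
For A: α = {S, *}, β = {*, D *}. Rewrite as A → β A' and A' → α A' | ε.

S → ( | * | ( A; A → * A' | D * A'; D → + * | A + | A | (; A' → S A' | * A' | ε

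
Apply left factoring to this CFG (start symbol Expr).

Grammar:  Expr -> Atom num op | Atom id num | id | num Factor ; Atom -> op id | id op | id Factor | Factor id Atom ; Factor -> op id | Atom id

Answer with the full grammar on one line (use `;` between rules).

Expr -> id | num Factor | Atom Expr1; Atom -> op id | Factor id Atom | id Atom1; Factor -> op id | Atom id; Expr1 -> num op | id num; Atom1 -> op | Factor

Expr has alternatives sharing prefix 'Atom': factor to Expr → Atom Expr1 with Expr1 → num op | id num.
Atom has alternatives sharing prefix 'id': factor to Atom → id Atom1 with Atom1 → op | Factor.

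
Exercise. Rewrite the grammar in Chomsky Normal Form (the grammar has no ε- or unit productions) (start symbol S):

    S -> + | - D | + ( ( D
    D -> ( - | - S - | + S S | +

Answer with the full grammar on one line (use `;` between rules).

Introduce a nonterminal for each terminal appearing in a rule of length ≥ 2: X1 → -, X2 → +, X3 → (.
Binarize each right-hand side of length ≥ 3 by chaining fresh nonterminals (Y1, Y2, …): affected rules were S → X2 X3 X3 D; D → X1 S X1; D → X2 S S.

S -> + | X1 D | X2 Y1; D -> X3 X1 | X1 Y3 | X2 Y4 | +; X1 -> -; X2 -> +; X3 -> (; Y1 -> X3 Y2; Y2 -> X3 D; Y3 -> S X1; Y4 -> S S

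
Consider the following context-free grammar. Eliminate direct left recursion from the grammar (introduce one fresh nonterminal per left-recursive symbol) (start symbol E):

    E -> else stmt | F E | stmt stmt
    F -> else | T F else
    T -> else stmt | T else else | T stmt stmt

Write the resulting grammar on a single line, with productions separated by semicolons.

Directly left-recursive nonterminal: T.
For T: α = {else else, stmt stmt}, β = {else stmt}. Rewrite as T → β T' and T' → α T' | ε.

E -> else stmt | F E | stmt stmt; F -> else | T F else; T -> else stmt T'; T' -> else else T' | stmt stmt T' | epsilon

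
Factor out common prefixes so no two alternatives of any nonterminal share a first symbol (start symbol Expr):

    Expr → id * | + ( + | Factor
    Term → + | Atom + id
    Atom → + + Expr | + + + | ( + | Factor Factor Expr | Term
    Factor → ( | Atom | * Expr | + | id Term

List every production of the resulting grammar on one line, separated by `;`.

Atom has alternatives sharing prefix '+ +': factor to Atom → + + Atom1 with Atom1 → Expr | +.

Expr → id * | + ( + | Factor; Term → + | Atom + id; Atom → ( + | Factor Factor Expr | Term | + + Atom1; Factor → ( | Atom | * Expr | + | id Term; Atom1 → Expr | +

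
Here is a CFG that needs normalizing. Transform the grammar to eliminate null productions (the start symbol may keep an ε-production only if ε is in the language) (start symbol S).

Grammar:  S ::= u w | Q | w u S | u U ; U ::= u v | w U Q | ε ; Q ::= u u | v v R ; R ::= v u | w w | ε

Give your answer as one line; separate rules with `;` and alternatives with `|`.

S ::= u w | Q | w u S | u U | u; U ::= u v | w U Q | w Q; Q ::= u u | v v R | v v; R ::= v u | w w

Nullable set = {R, U}.
ε ∉ L(G), so no ε-production is kept.
Expand every rule over subsets of its nullable positions: S → u U gives u U | u. U → w U Q gives w U Q | w Q. Q → v v R gives v v R | v v.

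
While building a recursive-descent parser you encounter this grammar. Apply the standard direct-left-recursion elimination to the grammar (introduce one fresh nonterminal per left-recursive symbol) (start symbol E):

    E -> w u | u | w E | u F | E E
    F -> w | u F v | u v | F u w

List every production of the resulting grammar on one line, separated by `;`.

E -> w u E' | u E' | w E E' | u F E'; F -> w F' | u F v F' | u v F'; E' -> E E' | ε; F' -> u w F' | ε

Directly left-recursive nonterminals: E, F.
For E: α = {E}, β = {w u, u, w E, u F}. Rewrite as E → β E' and E' → α E' | ε.
For F: α = {u w}, β = {w, u F v, u v}. Rewrite as F → β F' and F' → α F' | ε.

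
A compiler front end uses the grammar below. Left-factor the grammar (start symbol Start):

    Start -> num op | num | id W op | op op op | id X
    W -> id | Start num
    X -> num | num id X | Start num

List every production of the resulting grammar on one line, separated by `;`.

Start has alternatives sharing prefix 'num': factor to Start → num Start1 with Start1 → op | ε.
Start has alternatives sharing prefix 'id': factor to Start → id Start2 with Start2 → W op | X.
X has alternatives sharing prefix 'num': factor to X → num X1 with X1 → ε | id X.

Start -> op op op | num Start1 | id Start2; W -> id | Start num; X -> Start num | num X1; Start1 -> op | ε; Start2 -> W op | X; X1 -> ε | id X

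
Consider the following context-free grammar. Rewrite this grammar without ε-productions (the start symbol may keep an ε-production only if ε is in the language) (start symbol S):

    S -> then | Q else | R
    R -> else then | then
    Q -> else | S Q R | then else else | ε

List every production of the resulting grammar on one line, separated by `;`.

Nullable set = {Q}.
ε ∉ L(G), so no ε-production is kept.
Expand every rule over subsets of its nullable positions: S → Q else gives Q else | else. Q → S Q R gives S Q R | S R.

S -> then | Q else | else | R; R -> else then | then; Q -> else | S Q R | S R | then else else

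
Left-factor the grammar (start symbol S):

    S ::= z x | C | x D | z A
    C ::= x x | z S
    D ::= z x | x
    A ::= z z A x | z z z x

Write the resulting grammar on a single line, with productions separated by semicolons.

S has alternatives sharing prefix 'z': factor to S → z S' with S' → x | A.
A has alternatives sharing prefix 'z z': factor to A → z z A' with A' → A x | z x.

S ::= C | x D | z S'; C ::= x x | z S; D ::= z x | x; A ::= z z A'; S' ::= x | A; A' ::= A x | z x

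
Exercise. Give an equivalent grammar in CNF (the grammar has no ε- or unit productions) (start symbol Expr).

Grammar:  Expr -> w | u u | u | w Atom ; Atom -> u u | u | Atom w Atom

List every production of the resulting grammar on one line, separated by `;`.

Expr -> w | X1 X1 | u | X2 Atom; Atom -> X1 X1 | u | Atom Y1; X1 -> u; X2 -> w; Y1 -> X2 Atom

Introduce a nonterminal for each terminal appearing in a rule of length ≥ 2: X1 → u, X2 → w.
Binarize each right-hand side of length ≥ 3 by chaining fresh nonterminals (Y1, Y2, …): affected rules were Atom → Atom X2 Atom.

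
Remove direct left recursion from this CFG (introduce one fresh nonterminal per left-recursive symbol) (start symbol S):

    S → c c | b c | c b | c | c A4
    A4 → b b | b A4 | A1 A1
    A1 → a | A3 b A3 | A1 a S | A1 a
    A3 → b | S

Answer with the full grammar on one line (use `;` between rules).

A1 is directly left-recursive.
For A1: α = {a S, a}, β = {a, A3 b A3}. Rewrite as A1 → β A1' and A1' → α A1' | ε.

S → c c | b c | c b | c | c A4; A4 → b b | b A4 | A1 A1; A1 → a A1' | A3 b A3 A1'; A3 → b | S; A1' → a S A1' | a A1' | ε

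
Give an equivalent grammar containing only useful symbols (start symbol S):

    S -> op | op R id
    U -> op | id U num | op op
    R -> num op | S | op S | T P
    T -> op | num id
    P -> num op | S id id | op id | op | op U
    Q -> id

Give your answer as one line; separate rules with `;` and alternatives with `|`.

S -> op | op R id; U -> op | id U num | op op; R -> num op | S | op S | T P; T -> op | num id; P -> num op | S id id | op id | op | op U

Generating nonterminals: {P, Q, R, S, T, U}.
Reachable from S after that: {P, R, S, T, U}.
Removed useless symbols: {Q} and every production mentioning them.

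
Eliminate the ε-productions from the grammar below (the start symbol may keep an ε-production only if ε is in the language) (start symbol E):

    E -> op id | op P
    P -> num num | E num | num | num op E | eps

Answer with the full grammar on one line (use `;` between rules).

E -> op id | op P | op; P -> num num | E num | num | num op E

Nullable nonterminals: {P}.
ε ∉ L(G), so no ε-production is kept.
For each production, add variants omitting each subset of nullable occurrences: E → op P gives op P | op.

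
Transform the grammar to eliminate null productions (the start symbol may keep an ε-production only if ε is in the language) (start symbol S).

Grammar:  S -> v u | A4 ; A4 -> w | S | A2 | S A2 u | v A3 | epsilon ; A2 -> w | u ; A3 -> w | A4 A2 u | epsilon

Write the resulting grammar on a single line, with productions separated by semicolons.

S -> v u | A4 | epsilon; A4 -> w | S | A2 | S A2 u | A2 u | v A3 | v; A2 -> w | u; A3 -> w | A4 A2 u | A2 u

The nullable symbols are {A3, A4, S}.
ε ∈ L(G) since S is nullable, so keep S → ε.
Expand every rule over subsets of its nullable positions: A4 → S A2 u gives S A2 u | A2 u. A4 → v A3 gives v A3 | v. A3 → A4 A2 u gives A4 A2 u | A2 u.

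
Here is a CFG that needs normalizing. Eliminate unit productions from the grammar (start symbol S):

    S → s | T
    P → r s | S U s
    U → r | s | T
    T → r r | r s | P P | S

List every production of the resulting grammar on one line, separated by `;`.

Unit pairs: S ⇒* {T}; T ⇒* {S}; U ⇒* {S, T}.
Replace each nonterminal's rules with the union of the non-unit rules of every nonterminal it unit-derives.

S → s | r r | r s | P P; P → r s | S U s; U → r | s | r r | r s | P P; T → s | r r | r s | P P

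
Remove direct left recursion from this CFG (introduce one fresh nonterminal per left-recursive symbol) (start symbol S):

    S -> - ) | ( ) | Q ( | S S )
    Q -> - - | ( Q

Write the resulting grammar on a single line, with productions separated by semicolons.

Directly left-recursive nonterminal: S.
For S: α = {S )}, β = {- ), ( ), Q (}. Rewrite as S → β S' and S' → α S' | ε.

S -> - ) S' | ( ) S' | Q ( S'; Q -> - - | ( Q; S' -> S ) S' | ε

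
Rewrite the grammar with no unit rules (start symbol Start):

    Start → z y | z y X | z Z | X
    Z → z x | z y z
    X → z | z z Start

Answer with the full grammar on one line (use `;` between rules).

Start → z y | z y X | z Z | z | z z Start; Z → z x | z y z; X → z | z z Start

Unit pairs: Start ⇒* {X}.
Replace each nonterminal's rules with the union of the non-unit rules of every nonterminal it unit-derives.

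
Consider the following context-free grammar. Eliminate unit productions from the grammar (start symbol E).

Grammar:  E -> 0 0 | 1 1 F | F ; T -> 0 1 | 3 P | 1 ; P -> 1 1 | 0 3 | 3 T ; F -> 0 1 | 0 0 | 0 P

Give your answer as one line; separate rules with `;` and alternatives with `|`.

E -> 0 0 | 1 1 F | 0 1 | 0 P; T -> 0 1 | 3 P | 1; P -> 1 1 | 0 3 | 3 T; F -> 0 1 | 0 0 | 0 P

Unit pairs: E ⇒* {F}.
For every A with A ⇒* B via unit rules, add B's non-unit alternatives to A; then delete every rule of the form X → Y.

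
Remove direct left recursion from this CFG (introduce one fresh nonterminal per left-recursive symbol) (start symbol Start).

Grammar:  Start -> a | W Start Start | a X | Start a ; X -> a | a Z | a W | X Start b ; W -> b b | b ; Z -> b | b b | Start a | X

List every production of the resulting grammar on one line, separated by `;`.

Start -> a Start1 | W Start Start Start1 | a X Start1; X -> a X1 | a Z X1 | a W X1; W -> b b | b; Z -> b | b b | Start a | X; Start1 -> a Start1 | ε; X1 -> Start b X1 | ε

Left recursion appears on Start, X.
For Start: α = {a}, β = {a, W Start Start, a X}. Rewrite as Start → β Start1 and Start1 → α Start1 | ε.
For X: α = {Start b}, β = {a, a Z, a W}. Rewrite as X → β X1 and X1 → α X1 | ε.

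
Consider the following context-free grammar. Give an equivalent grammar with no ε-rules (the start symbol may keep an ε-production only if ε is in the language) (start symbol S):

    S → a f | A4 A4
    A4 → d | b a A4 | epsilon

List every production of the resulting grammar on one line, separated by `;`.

Nullable nonterminals: {A4, S}.
ε ∈ L(G) since S is nullable, so keep S → ε.
For each production, add variants omitting each subset of nullable occurrences: S → A4 A4 gives A4 A4 | A4. A4 → b a A4 gives b a A4 | b a.

S → a f | A4 A4 | A4 | ε; A4 → d | b a A4 | b a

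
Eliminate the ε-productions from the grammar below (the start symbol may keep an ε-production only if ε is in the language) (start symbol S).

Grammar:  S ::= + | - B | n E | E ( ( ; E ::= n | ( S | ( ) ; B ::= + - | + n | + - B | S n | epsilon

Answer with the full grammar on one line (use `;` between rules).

Nullable nonterminals: {B}.
ε ∉ L(G), so no ε-production is kept.
For each production, add variants omitting each subset of nullable occurrences: S → - B gives - B | -.

S ::= + | - B | - | n E | E ( (; E ::= n | ( S | ( ); B ::= + - | + n | + - B | S n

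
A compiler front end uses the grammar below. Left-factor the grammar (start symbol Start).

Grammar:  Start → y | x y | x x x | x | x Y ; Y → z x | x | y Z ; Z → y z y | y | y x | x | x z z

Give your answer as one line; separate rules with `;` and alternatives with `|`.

Start has alternatives sharing prefix 'x': factor to Start → x Start1 with Start1 → y | x x | ε | Y.
Z has alternatives sharing prefix 'y': factor to Z → y Z1 with Z1 → z y | ε | x.
Z has alternatives sharing prefix 'x': factor to Z → x Z2 with Z2 → ε | z z.

Start → y | x Start1; Y → z x | x | y Z; Z → y Z1 | x Z2; Start1 → y | x x | epsilon | Y; Z1 → z y | epsilon | x; Z2 → epsilon | z z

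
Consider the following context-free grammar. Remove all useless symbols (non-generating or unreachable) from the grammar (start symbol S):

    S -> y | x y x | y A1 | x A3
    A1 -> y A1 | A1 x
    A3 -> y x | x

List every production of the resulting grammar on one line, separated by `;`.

Generating nonterminals: {A3, S}.
Reachable from S after that: {A3, S}.
Removed useless symbols: {A1} and every production mentioning them.

S -> y | x y x | x A3; A3 -> y x | x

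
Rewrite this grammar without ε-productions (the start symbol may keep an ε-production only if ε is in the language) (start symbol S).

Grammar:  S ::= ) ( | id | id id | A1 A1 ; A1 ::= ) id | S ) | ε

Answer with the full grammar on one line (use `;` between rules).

Nullable nonterminals: {A1, S}.
ε ∈ L(G) since S is nullable, so keep S → ε.
Expand every rule over subsets of its nullable positions: S → A1 A1 gives A1 A1 | A1. A1 → S ) gives S ) | ).

S ::= ) ( | id | id id | A1 A1 | A1 | ε; A1 ::= ) id | S ) | )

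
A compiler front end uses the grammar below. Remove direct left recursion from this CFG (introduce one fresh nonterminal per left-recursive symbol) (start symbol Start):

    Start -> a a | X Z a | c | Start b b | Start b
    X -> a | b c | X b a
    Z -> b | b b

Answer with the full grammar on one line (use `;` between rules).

Start, X are directly left-recursive.
For Start: α = {b b, b}, β = {a a, X Z a, c}. Rewrite as Start → β Start1 and Start1 → α Start1 | ε.
For X: α = {b a}, β = {a, b c}. Rewrite as X → β X1 and X1 → α X1 | ε.

Start -> a a Start1 | X Z a Start1 | c Start1; X -> a X1 | b c X1; Z -> b | b b; Start1 -> b b Start1 | b Start1 | ε; X1 -> b a X1 | ε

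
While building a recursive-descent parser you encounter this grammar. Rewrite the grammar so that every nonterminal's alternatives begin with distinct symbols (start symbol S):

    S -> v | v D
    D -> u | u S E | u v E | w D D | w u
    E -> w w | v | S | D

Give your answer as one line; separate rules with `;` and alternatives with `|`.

S -> v S'; D -> u D' | w D''; E -> w w | v | S | D; S' -> ε | D; D' -> ε | S E | v E; D'' -> D D | u

S has alternatives sharing prefix 'v': factor to S → v S' with S' → ε | D.
D has alternatives sharing prefix 'u': factor to D → u D' with D' → ε | S E | v E.
D has alternatives sharing prefix 'w': factor to D → w D'' with D'' → D D | u.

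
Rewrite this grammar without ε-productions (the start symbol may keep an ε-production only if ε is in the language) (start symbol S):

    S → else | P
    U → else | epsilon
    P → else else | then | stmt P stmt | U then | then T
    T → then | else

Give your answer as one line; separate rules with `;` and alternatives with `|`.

Nullable nonterminals: {U}.
ε ∉ L(G), so no ε-production is kept.

S → else | P; U → else; P → else else | then | stmt P stmt | U then | then T; T → then | else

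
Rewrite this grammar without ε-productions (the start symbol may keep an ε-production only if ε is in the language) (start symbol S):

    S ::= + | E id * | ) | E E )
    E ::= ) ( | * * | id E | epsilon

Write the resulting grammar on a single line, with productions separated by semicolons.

S ::= + | E id * | id * | ) | E E ) | E ); E ::= ) ( | * * | id E | id

Nullable nonterminals: {E}.
ε ∉ L(G), so no ε-production is kept.
Expand every rule over subsets of its nullable positions: S → E id * gives E id * | id *. S → E E ) gives E E ) | E ). E → id E gives id E | id.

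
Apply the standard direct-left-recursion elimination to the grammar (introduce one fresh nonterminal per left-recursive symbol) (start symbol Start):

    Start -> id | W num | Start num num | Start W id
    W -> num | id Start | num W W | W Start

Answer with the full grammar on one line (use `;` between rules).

Start, W are directly left-recursive.
For Start: α = {num num, W id}, β = {id, W num}. Rewrite as Start → β Start1 and Start1 → α Start1 | ε.
For W: α = {Start}, β = {num, id Start, num W W}. Rewrite as W → β W1 and W1 → α W1 | ε.

Start -> id Start1 | W num Start1; W -> num W1 | id Start W1 | num W W W1; Start1 -> num num Start1 | W id Start1 | ε; W1 -> Start W1 | ε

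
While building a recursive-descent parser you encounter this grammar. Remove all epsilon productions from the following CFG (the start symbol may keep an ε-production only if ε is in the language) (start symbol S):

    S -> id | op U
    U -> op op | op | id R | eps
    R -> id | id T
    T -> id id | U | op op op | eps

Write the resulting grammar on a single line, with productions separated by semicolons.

S -> id | op U | op; U -> op op | op | id R; R -> id | id T; T -> id id | U | op op op

The nullable symbols are {T, U}.
ε ∉ L(G), so no ε-production is kept.
Expand every rule over subsets of its nullable positions: S → op U gives op U | op.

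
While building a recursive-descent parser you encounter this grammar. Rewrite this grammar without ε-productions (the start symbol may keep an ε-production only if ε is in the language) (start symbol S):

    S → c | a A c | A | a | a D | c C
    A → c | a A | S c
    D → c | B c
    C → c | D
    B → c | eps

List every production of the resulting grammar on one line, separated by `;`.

Nullable nonterminals: {B}.
ε ∉ L(G), so no ε-production is kept.

S → c | a A c | A | a | a D | c C; A → c | a A | S c; D → c | B c; C → c | D; B → c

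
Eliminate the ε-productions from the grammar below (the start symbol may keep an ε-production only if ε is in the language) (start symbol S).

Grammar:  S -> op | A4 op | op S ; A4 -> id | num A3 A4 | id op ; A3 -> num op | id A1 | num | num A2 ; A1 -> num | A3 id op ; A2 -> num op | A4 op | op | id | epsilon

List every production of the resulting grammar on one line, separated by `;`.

The nullable symbols are {A2}.
ε ∉ L(G), so no ε-production is kept.

S -> op | A4 op | op S; A4 -> id | num A3 A4 | id op; A3 -> num op | id A1 | num | num A2; A1 -> num | A3 id op; A2 -> num op | A4 op | op | id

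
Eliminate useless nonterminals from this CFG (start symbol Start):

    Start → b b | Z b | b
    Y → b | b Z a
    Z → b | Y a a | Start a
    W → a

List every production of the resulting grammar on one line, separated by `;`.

Generating nonterminals: {Start, W, Y, Z}.
Reachable from Start after that: {Start, Y, Z}.
Removed useless symbols: {W} and every production mentioning them.

Start → b b | Z b | b; Y → b | b Z a; Z → b | Y a a | Start a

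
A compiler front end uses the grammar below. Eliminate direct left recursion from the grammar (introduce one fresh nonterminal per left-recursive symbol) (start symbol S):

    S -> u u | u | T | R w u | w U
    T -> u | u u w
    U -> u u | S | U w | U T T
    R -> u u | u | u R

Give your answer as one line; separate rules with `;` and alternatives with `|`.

S -> u u | u | T | R w u | w U; T -> u | u u w; U -> u u U' | S U'; R -> u u | u | u R; U' -> w U' | T T U' | epsilon

Left recursion appears on U.
For U: α = {w, T T}, β = {u u, S}. Rewrite as U → β U' and U' → α U' | ε.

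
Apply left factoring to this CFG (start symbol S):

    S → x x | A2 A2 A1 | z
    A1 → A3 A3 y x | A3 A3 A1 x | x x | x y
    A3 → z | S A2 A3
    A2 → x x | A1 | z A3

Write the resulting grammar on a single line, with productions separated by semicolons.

S → x x | A2 A2 A1 | z; A1 → A3 A3 A1' | x A1''; A3 → z | S A2 A3; A2 → x x | A1 | z A3; A1' → y x | A1 x; A1'' → x | y

A1 has alternatives sharing prefix 'A3 A3': factor to A1 → A3 A3 A1' with A1' → y x | A1 x.
A1 has alternatives sharing prefix 'x': factor to A1 → x A1'' with A1'' → x | y.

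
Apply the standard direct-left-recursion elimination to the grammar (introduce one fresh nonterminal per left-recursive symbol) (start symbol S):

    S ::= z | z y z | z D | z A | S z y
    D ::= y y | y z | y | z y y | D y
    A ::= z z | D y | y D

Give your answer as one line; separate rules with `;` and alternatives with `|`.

S ::= z S' | z y z S' | z D S' | z A S'; D ::= y y D' | y z D' | y D' | z y y D'; A ::= z z | D y | y D; S' ::= z y S' | epsilon; D' ::= y D' | epsilon

Left recursion appears on S, D.
For S: α = {z y}, β = {z, z y z, z D, z A}. Rewrite as S → β S' and S' → α S' | ε.
For D: α = {y}, β = {y y, y z, y, z y y}. Rewrite as D → β D' and D' → α D' | ε.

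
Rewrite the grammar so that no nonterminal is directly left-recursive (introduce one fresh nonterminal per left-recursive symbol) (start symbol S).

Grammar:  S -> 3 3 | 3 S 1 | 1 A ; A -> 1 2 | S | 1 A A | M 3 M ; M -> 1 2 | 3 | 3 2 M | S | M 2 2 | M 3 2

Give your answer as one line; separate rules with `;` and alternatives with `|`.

S -> 3 3 | 3 S 1 | 1 A; A -> 1 2 | S | 1 A A | M 3 M; M -> 1 2 M' | 3 M' | 3 2 M M' | S M'; M' -> 2 2 M' | 3 2 M' | epsilon

M is directly left-recursive.
For M: α = {2 2, 3 2}, β = {1 2, 3, 3 2 M, S}. Rewrite as M → β M' and M' → α M' | ε.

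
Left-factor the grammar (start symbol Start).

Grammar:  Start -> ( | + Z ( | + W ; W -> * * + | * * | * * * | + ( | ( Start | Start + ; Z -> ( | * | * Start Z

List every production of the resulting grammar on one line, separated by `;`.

Start has alternatives sharing prefix '+': factor to Start → + Start1 with Start1 → Z ( | W.
W has alternatives sharing prefix '* *': factor to W → * * W1 with W1 → + | ε | *.
Z has alternatives sharing prefix '*': factor to Z → * Z1 with Z1 → ε | Start Z.

Start -> ( | + Start1; W -> + ( | ( Start | Start + | * * W1; Z -> ( | * Z1; Start1 -> Z ( | W; W1 -> + | ε | *; Z1 -> ε | Start Z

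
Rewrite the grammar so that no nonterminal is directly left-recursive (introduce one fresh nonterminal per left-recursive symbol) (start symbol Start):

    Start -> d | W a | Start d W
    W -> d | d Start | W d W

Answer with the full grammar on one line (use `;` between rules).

Start, W are directly left-recursive.
For Start: α = {d W}, β = {d, W a}. Rewrite as Start → β Start1 and Start1 → α Start1 | ε.
For W: α = {d W}, β = {d, d Start}. Rewrite as W → β W1 and W1 → α W1 | ε.

Start -> d Start1 | W a Start1; W -> d W1 | d Start W1; Start1 -> d W Start1 | ε; W1 -> d W W1 | ε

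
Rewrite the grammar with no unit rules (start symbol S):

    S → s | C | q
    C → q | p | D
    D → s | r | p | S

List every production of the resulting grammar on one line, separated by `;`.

S → s | r | p | q; C → s | q | p | r; D → s | q | p | r

Unit pairs: C ⇒* {D, S}; D ⇒* {C, S}; S ⇒* {C, D}.
For each unit pair (A, B), copy every non-unit production of B to A, then drop all unit productions.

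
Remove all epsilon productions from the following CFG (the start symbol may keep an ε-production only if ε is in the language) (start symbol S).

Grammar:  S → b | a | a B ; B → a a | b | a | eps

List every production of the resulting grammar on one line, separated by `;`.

Nullable set = {B}.
ε ∉ L(G), so no ε-production is kept.

S → b | a | a B; B → a a | b | a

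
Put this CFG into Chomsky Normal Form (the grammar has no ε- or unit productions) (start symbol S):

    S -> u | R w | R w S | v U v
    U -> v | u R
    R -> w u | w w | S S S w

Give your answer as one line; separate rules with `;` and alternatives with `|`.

Introduce a nonterminal for each terminal appearing in a rule of length ≥ 2: X1 → w, X2 → v, X3 → u.
Binarize each right-hand side of length ≥ 3 by chaining fresh nonterminals (Y1, Y2, …): affected rules were S → R X1 S; S → X2 U X2; R → S S S X1.

S -> u | R X1 | R Y1 | X2 Y2; U -> v | X3 R; R -> X1 X3 | X1 X1 | S Y3; X1 -> w; X2 -> v; X3 -> u; Y1 -> X1 S; Y2 -> U X2; Y3 -> S Y4; Y4 -> S X1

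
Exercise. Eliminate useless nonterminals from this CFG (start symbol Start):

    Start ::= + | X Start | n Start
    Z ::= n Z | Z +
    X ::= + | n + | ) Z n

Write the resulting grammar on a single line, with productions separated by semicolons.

Generating nonterminals: {Start, X}.
Reachable from Start after that: {Start, X}.
Removed useless symbols: {Z} and every production mentioning them.

Start ::= + | X Start | n Start; X ::= + | n +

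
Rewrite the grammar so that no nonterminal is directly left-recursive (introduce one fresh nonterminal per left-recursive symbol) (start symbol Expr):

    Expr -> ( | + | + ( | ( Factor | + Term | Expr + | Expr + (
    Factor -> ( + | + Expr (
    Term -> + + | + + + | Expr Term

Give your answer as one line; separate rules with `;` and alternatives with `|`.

Expr -> ( Expr1 | + Expr1 | + ( Expr1 | ( Factor Expr1 | + Term Expr1; Factor -> ( + | + Expr (; Term -> + + | + + + | Expr Term; Expr1 -> + Expr1 | + ( Expr1 | ε

Expr is directly left-recursive.
For Expr: α = {+, + (}, β = {(, +, + (, ( Factor, + Term}. Rewrite as Expr → β Expr1 and Expr1 → α Expr1 | ε.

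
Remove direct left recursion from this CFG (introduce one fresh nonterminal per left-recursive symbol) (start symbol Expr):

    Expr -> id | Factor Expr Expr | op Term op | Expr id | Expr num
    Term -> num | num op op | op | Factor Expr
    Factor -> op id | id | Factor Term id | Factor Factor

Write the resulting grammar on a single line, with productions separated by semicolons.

Expr -> id Expr1 | Factor Expr Expr Expr1 | op Term op Expr1; Term -> num | num op op | op | Factor Expr; Factor -> op id Factor1 | id Factor1; Expr1 -> id Expr1 | num Expr1 | ε; Factor1 -> Term id Factor1 | Factor Factor1 | ε

Left recursion appears on Expr, Factor.
For Expr: α = {id, num}, β = {id, Factor Expr Expr, op Term op}. Rewrite as Expr → β Expr1 and Expr1 → α Expr1 | ε.
For Factor: α = {Term id, Factor}, β = {op id, id}. Rewrite as Factor → β Factor1 and Factor1 → α Factor1 | ε.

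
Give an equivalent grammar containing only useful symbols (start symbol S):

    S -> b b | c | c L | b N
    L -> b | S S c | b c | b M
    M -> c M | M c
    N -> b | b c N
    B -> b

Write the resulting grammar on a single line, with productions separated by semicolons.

S -> b b | c | c L | b N; L -> b | S S c | b c; N -> b | b c N

Generating nonterminals: {B, L, N, S}.
Reachable from S after that: {L, N, S}.
Removed useless symbols: {B, M} and every production mentioning them.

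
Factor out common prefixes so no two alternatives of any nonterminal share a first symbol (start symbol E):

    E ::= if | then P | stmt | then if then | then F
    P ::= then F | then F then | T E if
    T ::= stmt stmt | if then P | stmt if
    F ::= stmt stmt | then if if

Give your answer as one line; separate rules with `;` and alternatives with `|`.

E has alternatives sharing prefix 'then': factor to E → then E' with E' → P | if then | F.
P has alternatives sharing prefix 'then F': factor to P → then F P' with P' → ε | then.
T has alternatives sharing prefix 'stmt': factor to T → stmt T' with T' → stmt | if.

E ::= if | stmt | then E'; P ::= T E if | then F P'; T ::= if then P | stmt T'; F ::= stmt stmt | then if if; E' ::= P | if then | F; P' ::= epsilon | then; T' ::= stmt | if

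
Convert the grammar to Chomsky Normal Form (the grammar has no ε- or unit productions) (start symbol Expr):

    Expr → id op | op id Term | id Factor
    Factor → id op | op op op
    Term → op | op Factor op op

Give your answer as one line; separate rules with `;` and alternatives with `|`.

Introduce a nonterminal for each terminal appearing in a rule of length ≥ 2: X1 → id, X2 → op.
Binarize each right-hand side of length ≥ 3 by chaining fresh nonterminals (Y1, Y2, …): affected rules were Expr → X2 X1 Term; Factor → X2 X2 X2; Term → X2 Factor X2 X2.

Expr → X1 X2 | X2 Y1 | X1 Factor; Factor → X1 X2 | X2 Y2; Term → op | X2 Y3; X1 → id; X2 → op; Y1 → X1 Term; Y2 → X2 X2; Y3 → Factor Y4; Y4 → X2 X2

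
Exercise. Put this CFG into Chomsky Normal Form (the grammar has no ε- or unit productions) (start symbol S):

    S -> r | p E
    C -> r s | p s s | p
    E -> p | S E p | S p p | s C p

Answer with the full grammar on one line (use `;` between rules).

Introduce a nonterminal for each terminal appearing in a rule of length ≥ 2: X1 → p, X2 → r, X3 → s.
Binarize each right-hand side of length ≥ 3 by chaining fresh nonterminals (Y1, Y2, …): affected rules were C → X1 X3 X3; E → S E X1; E → S X1 X1; E → X3 C X1.

S -> r | X1 E; C -> X2 X3 | X1 Y1 | p; E -> p | S Y2 | S Y3 | X3 Y4; X1 -> p; X2 -> r; X3 -> s; Y1 -> X3 X3; Y2 -> E X1; Y3 -> X1 X1; Y4 -> C X1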